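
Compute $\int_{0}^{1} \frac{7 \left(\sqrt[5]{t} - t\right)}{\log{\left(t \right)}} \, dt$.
$- \log{\left(\frac{78125}{2187} \right)}$

Replace the exponent $1$ by a parameter $a$: let $I(a) = \int_{0}^{1} \frac{7 \left(\sqrt[5]{t} - t^{a}\right)}{\log{\left(t \right)}} \, dt$.

Since $\dfrac{\partial}{\partial a}\,t^{a} = t^{a} \ln t$, the $\ln t$ in the denominator cancels and
$$\frac{dI}{da} = \int_{0}^{1} -7 t^{a} \, dt = -7 \left[\frac{t^{a+1}}{a+1}\right]_0^1 = - \frac{7}{a + 1}.$$

Integrating with respect to $a$ gives $I(a) = - \log{\left(\frac{78125 \left(a + 1\right)^{7}}{279936} \right)} + C$.

At $a = \frac{1}{5}$ the integrand is identically $0$, so $I(\frac{1}{5}) = 0$. The closed form gives $0$, hence $C = 0$.

Setting $a = 1$:
$$I = - \log{\left(\frac{78125}{2187} \right)}.$$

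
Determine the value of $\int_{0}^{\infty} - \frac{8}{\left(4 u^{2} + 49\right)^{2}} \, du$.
$- \frac{\pi}{343}$

Begin with the known result
$$J(a) = \int_{0}^{\infty} - \frac{1}{2 \left(a^{2} + u^{2}\right)} \, du = - \frac{\pi}{4 a}.$$

Differentiating under the integral sign with respect to $a$,
$$\frac{dJ}{da} = \int_{0}^{\infty} \frac{a}{\left(a^{2} + u^{2}\right)^{2}} \, du = \frac{\pi}{4 a^{2}},$$
so $\int_{0}^{\infty} - \frac{1}{2 \left(a^{2} + u^{2}\right)^{2}} \, du = - \frac{\pi}{8 a^{3}}$.

Setting $a = \frac{7}{2}$:
$$I = - \frac{\pi}{343}.$$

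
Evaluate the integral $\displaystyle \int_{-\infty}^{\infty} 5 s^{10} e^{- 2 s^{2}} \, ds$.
$\frac{4725 \sqrt{2} \sqrt{\pi}}{2048}$

Begin with the known integral
$$J(a) = \int_{-\infty}^{\infty} 5 e^{- a s^{2}} \, ds = \frac{5 \sqrt{\pi}}{\sqrt{a}}.$$

Differentiating under the integral sign brings down a factor of $(-s^2)$:
$$\frac{dJ}{da} = \int_{-\infty}^{\infty} - 5 s^{2} e^{- a s^{2}} \, ds = - \frac{5 \sqrt{\pi}}{2 a^{\frac{3}{2}}}.$$

Repeating $5$ times in total — each differentiation brings down another $(-s^2)$ — gives
$$\frac{d^{5}J}{da^{5}} = \int_{-\infty}^{\infty} - 5 s^{10} e^{- a s^{2}} \, ds = - \frac{4725 \sqrt{\pi}}{32 a^{\frac{11}{2}}},$$
and the integrand here is $(-1)^{5}$ times the target integrand, so $I = (-1)^{5}\,\frac{d^{5}J}{da^{5}} = \frac{4725 \sqrt{\pi}}{32 a^{\frac{11}{2}}}$.

Setting $a = 2$:
$$I = \frac{4725 \sqrt{2} \sqrt{\pi}}{2048}.$$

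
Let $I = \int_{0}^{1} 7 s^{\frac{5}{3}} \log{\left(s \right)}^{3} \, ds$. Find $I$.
$- \frac{1701}{2048}$

Consider the simpler parametrised integral
$$J(a) = \int_{0}^{1} 7 s^{a} \, ds = \frac{7}{a + 1}.$$

Differentiating under the integral sign brings down a factor of $\ln s$:
$$\frac{dJ}{da} = \int_{0}^{1} 7 s^{a} \log{\left(s \right)} \, ds = - \frac{7}{\left(a + 1\right)^{2}}.$$

Repeating $3$ times in total — each differentiation brings down another $\ln s$ — gives
$$\frac{d^{3}J}{da^{3}} = \int_{0}^{1} 7 s^{a} \log{\left(s \right)}^{3} \, ds = - \frac{42}{\left(a + 1\right)^{4}},$$
and the integrand here is exactly the target integrand, so $I = - \frac{42}{\left(a + 1\right)^{4}}$.

Setting $a = \frac{5}{3}$:
$$I = - \frac{1701}{2048}.$$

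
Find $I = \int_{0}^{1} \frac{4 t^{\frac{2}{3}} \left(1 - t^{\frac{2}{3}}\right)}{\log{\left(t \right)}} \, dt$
$- \log{\left(\frac{2401}{625} \right)}$

Consider the one-parameter family: let $I(a) = \int_{0}^{1} \frac{4 \left(t^{\frac{2}{3}} - t^{a}\right)}{\log{\left(t \right)}} \, dt$.

Since $\dfrac{\partial}{\partial a}\,t^{a} = t^{a} \ln t$, the $\ln t$ in the denominator cancels and
$$\frac{dI}{da} = \int_{0}^{1} -4 t^{a} \, dt = -4 \left[\frac{t^{a+1}}{a+1}\right]_0^1 = - \frac{4}{a + 1}.$$

Integrating with respect to $a$ gives $I(a) = - \log{\left(\frac{81 \left(a + 1\right)^{4}}{625} \right)} + C$.

At $a = \frac{2}{3}$ the integrand is identically $0$, so $I(\frac{2}{3}) = 0$. The closed form gives $0$, hence $C = 0$.

Setting $a = \frac{4}{3}$:
$$I = - \log{\left(\frac{2401}{625} \right)}.$$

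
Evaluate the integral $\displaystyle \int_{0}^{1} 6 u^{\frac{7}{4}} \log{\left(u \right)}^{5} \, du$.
$- \frac{2949120}{1771561}$

Start from the elementary integral
$$J(a) = \int_{0}^{1} 6 u^{a} \, du = \frac{6}{a + 1}.$$

Differentiating under the integral sign brings down a factor of $\ln u$:
$$\frac{dJ}{da} = \int_{0}^{1} 6 u^{a} \log{\left(u \right)} \, du = - \frac{6}{\left(a + 1\right)^{2}}.$$

Repeating $5$ times in total — each differentiation brings down another $\ln u$ — gives
$$\frac{d^{5}J}{da^{5}} = \int_{0}^{1} 6 u^{a} \log{\left(u \right)}^{5} \, du = - \frac{720}{\left(a + 1\right)^{6}},$$
and the integrand here is exactly the target integrand, so $I = - \frac{720}{\left(a + 1\right)^{6}}$.

Setting $a = \frac{7}{4}$:
$$I = - \frac{2949120}{1771561}.$$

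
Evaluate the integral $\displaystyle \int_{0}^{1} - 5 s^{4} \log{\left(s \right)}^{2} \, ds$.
$- \frac{2}{25}$

Start from the elementary integral
$$J(a) = \int_{0}^{1} - 5 s^{a} \, ds = - \frac{5}{a + 1}.$$

Differentiating under the integral sign brings down a factor of $\ln s$:
$$\frac{dJ}{da} = \int_{0}^{1} - 5 s^{a} \log{\left(s \right)} \, ds = \frac{5}{\left(a + 1\right)^{2}}.$$

Repeating twice in total — each differentiation brings down another $\ln s$ — gives
$$\frac{d^{2}J}{da^{2}} = \int_{0}^{1} - 5 s^{a} \log{\left(s \right)}^{2} \, ds = - \frac{10}{\left(a + 1\right)^{3}},$$
and the integrand here is exactly the target integrand, so $I = - \frac{10}{\left(a + 1\right)^{3}}$.

Setting $a = 4$:
$$I = - \frac{2}{25}.$$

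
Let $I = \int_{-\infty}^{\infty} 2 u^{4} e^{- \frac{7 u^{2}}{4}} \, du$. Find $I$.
$\frac{48 \sqrt{7} \sqrt{\pi}}{343}$

Start from the elementary integral
$$J(a) = \int_{-\infty}^{\infty} 2 e^{- a u^{2}} \, du = \frac{2 \sqrt{\pi}}{\sqrt{a}}.$$

Differentiating under the integral sign brings down a factor of $(-u^2)$:
$$\frac{dJ}{da} = \int_{-\infty}^{\infty} - 2 u^{2} e^{- a u^{2}} \, du = - \frac{\sqrt{\pi}}{a^{\frac{3}{2}}}.$$

Repeating twice in total — each differentiation brings down another $(-u^2)$ — gives
$$\frac{d^{2}J}{da^{2}} = \int_{-\infty}^{\infty} 2 u^{4} e^{- a u^{2}} \, du = \frac{3 \sqrt{\pi}}{2 a^{\frac{5}{2}}},$$
and the integrand here is exactly the target integrand, so $I = \frac{3 \sqrt{\pi}}{2 a^{\frac{5}{2}}}$.

Setting $a = \frac{7}{4}$:
$$I = \frac{48 \sqrt{7} \sqrt{\pi}}{343}.$$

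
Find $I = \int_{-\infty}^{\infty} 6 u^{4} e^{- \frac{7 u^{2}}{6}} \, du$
$\frac{162 \sqrt{42} \sqrt{\pi}}{343}$

Start from the elementary integral
$$J(a) = \int_{-\infty}^{\infty} 6 e^{- a u^{2}} \, du = \frac{6 \sqrt{\pi}}{\sqrt{a}}.$$

Differentiating under the integral sign brings down a factor of $(-u^2)$:
$$\frac{dJ}{da} = \int_{-\infty}^{\infty} - 6 u^{2} e^{- a u^{2}} \, du = - \frac{3 \sqrt{\pi}}{a^{\frac{3}{2}}}.$$

Repeating twice in total — each differentiation brings down another $(-u^2)$ — gives
$$\frac{d^{2}J}{da^{2}} = \int_{-\infty}^{\infty} 6 u^{4} e^{- a u^{2}} \, du = \frac{9 \sqrt{\pi}}{2 a^{\frac{5}{2}}},$$
and the integrand here is exactly the target integrand, so $I = \frac{9 \sqrt{\pi}}{2 a^{\frac{5}{2}}}$.

Setting $a = \frac{7}{6}$:
$$I = \frac{162 \sqrt{42} \sqrt{\pi}}{343}.$$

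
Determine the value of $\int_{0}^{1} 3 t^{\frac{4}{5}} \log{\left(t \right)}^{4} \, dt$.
$\frac{25000}{6561}$

Start from the elementary integral
$$J(a) = \int_{0}^{1} 3 t^{a} \, dt = \frac{3}{a + 1}.$$

Differentiating under the integral sign brings down a factor of $\ln t$:
$$\frac{dJ}{da} = \int_{0}^{1} 3 t^{a} \log{\left(t \right)} \, dt = - \frac{3}{\left(a + 1\right)^{2}}.$$

Repeating $4$ times in total — each differentiation brings down another $\ln t$ — gives
$$\frac{d^{4}J}{da^{4}} = \int_{0}^{1} 3 t^{a} \log{\left(t \right)}^{4} \, dt = \frac{72}{\left(a + 1\right)^{5}},$$
and the integrand here is exactly the target integrand, so $I = \frac{72}{\left(a + 1\right)^{5}}$.

Setting $a = \frac{4}{5}$:
$$I = \frac{25000}{6561}.$$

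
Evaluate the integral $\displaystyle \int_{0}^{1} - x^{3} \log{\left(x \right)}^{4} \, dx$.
$- \frac{3}{128}$

Consider the simpler parametrised integral
$$J(a) = \int_{0}^{1} - x^{a} \, dx = - \frac{1}{a + 1}.$$

Differentiating under the integral sign brings down a factor of $\ln x$:
$$\frac{dJ}{da} = \int_{0}^{1} - x^{a} \log{\left(x \right)} \, dx = \frac{1}{\left(a + 1\right)^{2}}.$$

Repeating $4$ times in total — each differentiation brings down another $\ln x$ — gives
$$\frac{d^{4}J}{da^{4}} = \int_{0}^{1} - x^{a} \log{\left(x \right)}^{4} \, dx = - \frac{24}{\left(a + 1\right)^{5}},$$
and the integrand here is exactly the target integrand, so $I = - \frac{24}{\left(a + 1\right)^{5}}$.

Setting $a = 3$:
$$I = - \frac{3}{128}.$$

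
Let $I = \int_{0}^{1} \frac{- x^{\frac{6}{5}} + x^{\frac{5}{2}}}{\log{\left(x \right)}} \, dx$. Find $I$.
$\log{\left(\frac{35}{22} \right)}$

Consider the one-parameter family: let $I(a) = \int_{0}^{1} \frac{- x^{\frac{6}{5}} + x^{a}}{\log{\left(x \right)}} \, dx$.

Since $\dfrac{\partial}{\partial a}\,x^{a} = x^{a} \ln x$, the $\ln x$ in the denominator cancels and
$$\frac{dI}{da} = \int_{0}^{1} x^{a} \, dx = \left[\frac{x^{a+1}}{a+1}\right]_0^1 = \frac{1}{a + 1}.$$

Integrating with respect to $a$ gives $I(a) = \log{\left(\frac{5 a}{11} + \frac{5}{11} \right)} + C$.

At $a = \frac{6}{5}$ the integrand is identically $0$, so $I(\frac{6}{5}) = 0$. The closed form gives $0$, hence $C = 0$.

Setting $a = \frac{5}{2}$:
$$I = \log{\left(\frac{35}{22} \right)}.$$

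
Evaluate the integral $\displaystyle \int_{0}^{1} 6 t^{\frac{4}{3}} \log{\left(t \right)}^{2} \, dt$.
$\frac{324}{343}$

Start from the elementary integral
$$J(a) = \int_{0}^{1} 6 t^{a} \, dt = \frac{6}{a + 1}.$$

Differentiating under the integral sign brings down a factor of $\ln t$:
$$\frac{dJ}{da} = \int_{0}^{1} 6 t^{a} \log{\left(t \right)} \, dt = - \frac{6}{\left(a + 1\right)^{2}}.$$

Repeating twice in total — each differentiation brings down another $\ln t$ — gives
$$\frac{d^{2}J}{da^{2}} = \int_{0}^{1} 6 t^{a} \log{\left(t \right)}^{2} \, dt = \frac{12}{\left(a + 1\right)^{3}},$$
and the integrand here is exactly the target integrand, so $I = \frac{12}{\left(a + 1\right)^{3}}$.

Setting $a = \frac{4}{3}$:
$$I = \frac{324}{343}.$$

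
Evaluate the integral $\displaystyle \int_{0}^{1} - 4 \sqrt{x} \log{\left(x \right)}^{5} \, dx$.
$\frac{10240}{243}$

Start from the elementary integral
$$J(a) = \int_{0}^{1} - 4 x^{a} \, dx = - \frac{4}{a + 1}.$$

Differentiating under the integral sign brings down a factor of $\ln x$:
$$\frac{dJ}{da} = \int_{0}^{1} - 4 x^{a} \log{\left(x \right)} \, dx = \frac{4}{\left(a + 1\right)^{2}}.$$

Repeating $5$ times in total — each differentiation brings down another $\ln x$ — gives
$$\frac{d^{5}J}{da^{5}} = \int_{0}^{1} - 4 x^{a} \log{\left(x \right)}^{5} \, dx = \frac{480}{\left(a + 1\right)^{6}},$$
and the integrand here is exactly the target integrand, so $I = \frac{480}{\left(a + 1\right)^{6}}$.

Setting $a = \frac{1}{2}$:
$$I = \frac{10240}{243}.$$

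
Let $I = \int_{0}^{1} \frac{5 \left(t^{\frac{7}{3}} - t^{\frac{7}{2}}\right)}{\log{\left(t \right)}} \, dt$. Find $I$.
$- \log{\left(\frac{14348907}{3200000} \right)}$

Introduce a parameter $a$ in the exponent: let $I(a) = \int_{0}^{1} \frac{5 \left(t^{\frac{7}{3}} - t^{a}\right)}{\log{\left(t \right)}} \, dt$.

Since $\dfrac{\partial}{\partial a}\,t^{a} = t^{a} \ln t$, the $\ln t$ in the denominator cancels and
$$\frac{dI}{da} = \int_{0}^{1} -5 t^{a} \, dt = -5 \left[\frac{t^{a+1}}{a+1}\right]_0^1 = - \frac{5}{a + 1}.$$

Integrating with respect to $a$ gives $I(a) = - \log{\left(\frac{243 \left(a + 1\right)^{5}}{100000} \right)} + C$.

At $a = \frac{7}{3}$ the integrand is identically $0$, so $I(\frac{7}{3}) = 0$. The closed form gives $0$, hence $C = 0$.

Setting $a = \frac{7}{2}$:
$$I = - \log{\left(\frac{14348907}{3200000} \right)}.$$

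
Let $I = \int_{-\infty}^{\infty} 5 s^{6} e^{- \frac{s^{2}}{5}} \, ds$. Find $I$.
$\frac{9375 \sqrt{5} \sqrt{\pi}}{8}$

Start from the elementary integral
$$J(a) = \int_{-\infty}^{\infty} 5 e^{- a s^{2}} \, ds = \frac{5 \sqrt{\pi}}{\sqrt{a}}.$$

Differentiating under the integral sign brings down a factor of $(-s^2)$:
$$\frac{dJ}{da} = \int_{-\infty}^{\infty} - 5 s^{2} e^{- a s^{2}} \, ds = - \frac{5 \sqrt{\pi}}{2 a^{\frac{3}{2}}}.$$

Repeating $3$ times in total — each differentiation brings down another $(-s^2)$ — gives
$$\frac{d^{3}J}{da^{3}} = \int_{-\infty}^{\infty} - 5 s^{6} e^{- a s^{2}} \, ds = - \frac{75 \sqrt{\pi}}{8 a^{\frac{7}{2}}},$$
and the integrand here is $(-1)^{3}$ times the target integrand, so $I = (-1)^{3}\,\frac{d^{3}J}{da^{3}} = \frac{75 \sqrt{\pi}}{8 a^{\frac{7}{2}}}$.

Setting $a = \frac{1}{5}$:
$$I = \frac{9375 \sqrt{5} \sqrt{\pi}}{8}.$$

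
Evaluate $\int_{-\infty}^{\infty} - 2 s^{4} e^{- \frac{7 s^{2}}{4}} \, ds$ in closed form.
$- \frac{48 \sqrt{7} \sqrt{\pi}}{343}$

Start from the elementary integral
$$J(a) = \int_{-\infty}^{\infty} - 2 e^{- a s^{2}} \, ds = - \frac{2 \sqrt{\pi}}{\sqrt{a}}.$$

Differentiating under the integral sign brings down a factor of $(-s^2)$:
$$\frac{dJ}{da} = \int_{-\infty}^{\infty} 2 s^{2} e^{- a s^{2}} \, ds = \frac{\sqrt{\pi}}{a^{\frac{3}{2}}}.$$

Repeating twice in total — each differentiation brings down another $(-s^2)$ — gives
$$\frac{d^{2}J}{da^{2}} = \int_{-\infty}^{\infty} - 2 s^{4} e^{- a s^{2}} \, ds = - \frac{3 \sqrt{\pi}}{2 a^{\frac{5}{2}}},$$
and the integrand here is exactly the target integrand, so $I = - \frac{3 \sqrt{\pi}}{2 a^{\frac{5}{2}}}$.

Setting $a = \frac{7}{4}$:
$$I = - \frac{48 \sqrt{7} \sqrt{\pi}}{343}.$$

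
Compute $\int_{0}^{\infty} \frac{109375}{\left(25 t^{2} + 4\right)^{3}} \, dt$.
$\frac{65625 \pi}{512}$

Begin with the known result
$$J(a) = \int_{0}^{\infty} \frac{7}{a^{2} + t^{2}} \, dt = \frac{7 \pi}{2 a}.$$

Differentiating under the integral sign with respect to $a$,
$$\frac{dJ}{da} = \int_{0}^{\infty} - \frac{14 a}{\left(a^{2} + t^{2}\right)^{2}} \, dt = - \frac{7 \pi}{2 a^{2}},$$
so $\int_{0}^{\infty} \frac{7}{\left(a^{2} + t^{2}\right)^{2}} \, dt = \frac{7 \pi}{4 a^{3}}$.

Repeating — each differentiation of $1/(t^2+a^2)^j$ produces $-2ja/(t^2+a^2)^{j+1}$ — and dividing through by $-2ja$ at each step yields, after $2$ differentiations in total,
$$\int_{0}^{\infty} \frac{7}{\left(a^{2} + t^{2}\right)^{3}} \, dt = \frac{21 \pi}{16 a^{5}}.$$

Setting $a = \frac{2}{5}$:
$$I = \frac{65625 \pi}{512}.$$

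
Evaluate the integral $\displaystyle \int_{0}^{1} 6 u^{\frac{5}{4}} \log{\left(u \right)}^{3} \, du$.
$- \frac{1024}{729}$

Consider the simpler parametrised integral
$$J(a) = \int_{0}^{1} 6 u^{a} \, du = \frac{6}{a + 1}.$$

Differentiating under the integral sign brings down a factor of $\ln u$:
$$\frac{dJ}{da} = \int_{0}^{1} 6 u^{a} \log{\left(u \right)} \, du = - \frac{6}{\left(a + 1\right)^{2}}.$$

Repeating $3$ times in total — each differentiation brings down another $\ln u$ — gives
$$\frac{d^{3}J}{da^{3}} = \int_{0}^{1} 6 u^{a} \log{\left(u \right)}^{3} \, du = - \frac{36}{\left(a + 1\right)^{4}},$$
and the integrand here is exactly the target integrand, so $I = - \frac{36}{\left(a + 1\right)^{4}}$.

Setting $a = \frac{5}{4}$:
$$I = - \frac{1024}{729}.$$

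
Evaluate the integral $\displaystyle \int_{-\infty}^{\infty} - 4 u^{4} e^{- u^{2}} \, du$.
$- 3 \sqrt{\pi}$

Consider the simpler parametrised integral
$$J(a) = \int_{-\infty}^{\infty} - 4 e^{- a u^{2}} \, du = - \frac{4 \sqrt{\pi}}{\sqrt{a}}.$$

Differentiating under the integral sign brings down a factor of $(-u^2)$:
$$\frac{dJ}{da} = \int_{-\infty}^{\infty} 4 u^{2} e^{- a u^{2}} \, du = \frac{2 \sqrt{\pi}}{a^{\frac{3}{2}}}.$$

Repeating twice in total — each differentiation brings down another $(-u^2)$ — gives
$$\frac{d^{2}J}{da^{2}} = \int_{-\infty}^{\infty} - 4 u^{4} e^{- a u^{2}} \, du = - \frac{3 \sqrt{\pi}}{a^{\frac{5}{2}}},$$
and the integrand here is exactly the target integrand, so $I = - \frac{3 \sqrt{\pi}}{a^{\frac{5}{2}}}$.

Setting $a = 1$:
$$I = - 3 \sqrt{\pi}.$$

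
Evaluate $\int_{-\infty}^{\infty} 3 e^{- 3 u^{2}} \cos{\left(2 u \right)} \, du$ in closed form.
$\frac{\sqrt{3} \sqrt{\pi}}{e^{\frac{1}{3}}}$

Let $b$ denote the cosine frequency and define $I(b) = \int_{-\infty}^{\infty} 3 e^{- 3 u^{2}} \cos{\left(b u \right)} \, du$.

Differentiating under the integral sign,
$$I'(b) = \int_{-\infty}^{\infty} - 3 u e^{- 3 u^{2}} \sin{\left(b u \right)} \, du.$$

Integrate $\int_{-\infty}^{\infty} u \sin(b u)\, e^{- 3 u^{2}}\, du$ by parts with $w = \sin(b u)$ and $dv = u\, e^{- 3 u^{2}}\, du$, giving $v = - \frac{e^{- 3 u^{2}}}{6}$. The boundary term vanishes and
$$\int_{-\infty}^{\infty} u \sin(b u)\, e^{- 3 u^{2}}\, du = \frac{b}{6} \int_{-\infty}^{\infty} \cos(b u)\, e^{- 3 u^{2}}\, du,$$
so $I'(b) = - \frac{b}{6}\, I(b)$.

This is a separable first-order ODE; solving with the initial condition $I(0) = \int_{-\infty}^{\infty} 3 e^{- 3 u^{2}}\,du = \sqrt{3} \sqrt{\pi}$ gives
$$I(b) = \sqrt{3} \sqrt{\pi} e^{- \frac{b^{2}}{12}}.$$

Setting $b = 2$:
$$I = \frac{\sqrt{3} \sqrt{\pi}}{e^{\frac{1}{3}}}.$$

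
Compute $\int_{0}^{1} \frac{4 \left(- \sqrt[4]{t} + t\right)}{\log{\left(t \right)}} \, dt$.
$\log{\left(\frac{4096}{625} \right)}$

Introduce a parameter $a$ in the exponent: let $I(a) = \int_{0}^{1} \frac{4 \left(t - t^{a}\right)}{\log{\left(t \right)}} \, dt$.

Since $\dfrac{\partial}{\partial a}\,t^{a} = t^{a} \ln t$, the $\ln t$ in the denominator cancels and
$$\frac{dI}{da} = \int_{0}^{1} -4 t^{a} \, dt = -4 \left[\frac{t^{a+1}}{a+1}\right]_0^1 = - \frac{4}{a + 1}.$$

Integrating with respect to $a$ gives $I(a) = \log{\left(\frac{16}{\left(a + 1\right)^{4}} \right)} + C$.

At $a = 1$ the integrand is identically $0$, so $I(1) = 0$. The closed form gives $0$, hence $C = 0$.

Setting $a = \frac{1}{4}$:
$$I = \log{\left(\frac{4096}{625} \right)}.$$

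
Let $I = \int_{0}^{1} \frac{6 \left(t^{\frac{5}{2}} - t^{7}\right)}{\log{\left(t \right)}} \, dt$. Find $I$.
$\log{\left(\frac{117649}{16777216} \right)}$

Replace the exponent $\frac{5}{2}$ by a parameter $a$: let $I(a) = \int_{0}^{1} \frac{6 \left(- t^{7} + t^{a}\right)}{\log{\left(t \right)}} \, dt$.

Since $\dfrac{\partial}{\partial a}\,t^{a} = t^{a} \ln t$, the $\ln t$ in the denominator cancels and
$$\frac{dI}{da} = \int_{0}^{1} 6 t^{a} \, dt = 6 \left[\frac{t^{a+1}}{a+1}\right]_0^1 = \frac{6}{a + 1}.$$

Integrating with respect to $a$ gives $I(a) = \log{\left(\frac{\left(a + 1\right)^{6}}{262144} \right)} + C$.

At $a = 7$ the integrand is identically $0$, so $I(7) = 0$. The closed form gives $0$, hence $C = 0$.

Setting $a = \frac{5}{2}$:
$$I = \log{\left(\frac{117649}{16777216} \right)}.$$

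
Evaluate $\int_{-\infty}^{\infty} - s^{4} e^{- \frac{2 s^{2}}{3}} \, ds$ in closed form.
$- \frac{27 \sqrt{6} \sqrt{\pi}}{32}$

Consider the simpler parametrised integral
$$J(a) = \int_{-\infty}^{\infty} - e^{- a s^{2}} \, ds = - \frac{\sqrt{\pi}}{\sqrt{a}}.$$

Differentiating under the integral sign brings down a factor of $(-s^2)$:
$$\frac{dJ}{da} = \int_{-\infty}^{\infty} s^{2} e^{- a s^{2}} \, ds = \frac{\sqrt{\pi}}{2 a^{\frac{3}{2}}}.$$

Repeating twice in total — each differentiation brings down another $(-s^2)$ — gives
$$\frac{d^{2}J}{da^{2}} = \int_{-\infty}^{\infty} - s^{4} e^{- a s^{2}} \, ds = - \frac{3 \sqrt{\pi}}{4 a^{\frac{5}{2}}},$$
and the integrand here is exactly the target integrand, so $I = - \frac{3 \sqrt{\pi}}{4 a^{\frac{5}{2}}}$.

Setting $a = \frac{2}{3}$:
$$I = - \frac{27 \sqrt{6} \sqrt{\pi}}{32}.$$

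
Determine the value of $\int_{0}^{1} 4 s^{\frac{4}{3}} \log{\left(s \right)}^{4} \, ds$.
$\frac{23328}{16807}$

Begin with the known integral
$$J(a) = \int_{0}^{1} 4 s^{a} \, ds = \frac{4}{a + 1}.$$

Differentiating under the integral sign brings down a factor of $\ln s$:
$$\frac{dJ}{da} = \int_{0}^{1} 4 s^{a} \log{\left(s \right)} \, ds = - \frac{4}{\left(a + 1\right)^{2}}.$$

Repeating $4$ times in total — each differentiation brings down another $\ln s$ — gives
$$\frac{d^{4}J}{da^{4}} = \int_{0}^{1} 4 s^{a} \log{\left(s \right)}^{4} \, ds = \frac{96}{\left(a + 1\right)^{5}},$$
and the integrand here is exactly the target integrand, so $I = \frac{96}{\left(a + 1\right)^{5}}$.

Setting $a = \frac{4}{3}$:
$$I = \frac{23328}{16807}.$$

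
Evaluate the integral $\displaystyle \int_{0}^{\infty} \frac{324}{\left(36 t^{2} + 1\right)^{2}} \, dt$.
$\frac{27 \pi}{2}$

Recall the elementary integral
$$J(a) = \int_{0}^{\infty} \frac{1}{4 \left(a^{2} + t^{2}\right)} \, dt = \frac{\pi}{8 a}.$$

Differentiating under the integral sign with respect to $a$,
$$\frac{dJ}{da} = \int_{0}^{\infty} - \frac{a}{2 \left(a^{2} + t^{2}\right)^{2}} \, dt = - \frac{\pi}{8 a^{2}},$$
so $\int_{0}^{\infty} \frac{1}{4 \left(a^{2} + t^{2}\right)^{2}} \, dt = \frac{\pi}{16 a^{3}}$.

Setting $a = \frac{1}{6}$:
$$I = \frac{27 \pi}{2}.$$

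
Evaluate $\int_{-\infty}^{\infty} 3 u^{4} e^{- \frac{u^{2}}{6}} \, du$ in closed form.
$81 \sqrt{6} \sqrt{\pi}$

Begin with the known integral
$$J(a) = \int_{-\infty}^{\infty} 3 e^{- a u^{2}} \, du = \frac{3 \sqrt{\pi}}{\sqrt{a}}.$$

Differentiating under the integral sign brings down a factor of $(-u^2)$:
$$\frac{dJ}{da} = \int_{-\infty}^{\infty} - 3 u^{2} e^{- a u^{2}} \, du = - \frac{3 \sqrt{\pi}}{2 a^{\frac{3}{2}}}.$$

Repeating twice in total — each differentiation brings down another $(-u^2)$ — gives
$$\frac{d^{2}J}{da^{2}} = \int_{-\infty}^{\infty} 3 u^{4} e^{- a u^{2}} \, du = \frac{9 \sqrt{\pi}}{4 a^{\frac{5}{2}}},$$
and the integrand here is exactly the target integrand, so $I = \frac{9 \sqrt{\pi}}{4 a^{\frac{5}{2}}}$.

Setting $a = \frac{1}{6}$:
$$I = 81 \sqrt{6} \sqrt{\pi}.$$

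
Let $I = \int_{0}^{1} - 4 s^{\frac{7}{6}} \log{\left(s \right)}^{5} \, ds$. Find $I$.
$\frac{22394880}{4826809}$

Begin with the known integral
$$J(a) = \int_{0}^{1} - 4 s^{a} \, ds = - \frac{4}{a + 1}.$$

Differentiating under the integral sign brings down a factor of $\ln s$:
$$\frac{dJ}{da} = \int_{0}^{1} - 4 s^{a} \log{\left(s \right)} \, ds = \frac{4}{\left(a + 1\right)^{2}}.$$

Repeating $5$ times in total — each differentiation brings down another $\ln s$ — gives
$$\frac{d^{5}J}{da^{5}} = \int_{0}^{1} - 4 s^{a} \log{\left(s \right)}^{5} \, ds = \frac{480}{\left(a + 1\right)^{6}},$$
and the integrand here is exactly the target integrand, so $I = \frac{480}{\left(a + 1\right)^{6}}$.

Setting $a = \frac{7}{6}$:
$$I = \frac{22394880}{4826809}.$$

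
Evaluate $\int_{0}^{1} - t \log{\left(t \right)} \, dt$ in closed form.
$\frac{1}{4}$

Begin with the known integral
$$J(a) = \int_{0}^{1} - t^{a} \, dt = - \frac{1}{a + 1}.$$

Differentiating under the integral sign brings down a factor of $\ln t$:
$$\frac{dJ}{da} = \int_{0}^{1} - t^{a} \log{\left(t \right)} \, dt = \frac{1}{\left(a + 1\right)^{2}}.$$

The integral on the left is $I$, so $I = \frac{1}{\left(a + 1\right)^{2}}$.

Setting $a = 1$:
$$I = \frac{1}{4}.$$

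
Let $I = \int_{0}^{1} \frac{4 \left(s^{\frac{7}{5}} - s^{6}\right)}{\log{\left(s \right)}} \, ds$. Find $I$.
$- \log{\left(\frac{1500625}{20736} \right)}$

Introduce a parameter $a$ in the exponent: let $I(a) = \int_{0}^{1} \frac{4 \left(s^{\frac{7}{5}} - s^{a}\right)}{\log{\left(s \right)}} \, ds$.

Since $\dfrac{\partial}{\partial a}\,s^{a} = s^{a} \ln s$, the $\ln s$ in the denominator cancels and
$$\frac{dI}{da} = \int_{0}^{1} -4 s^{a} \, ds = -4 \left[\frac{s^{a+1}}{a+1}\right]_0^1 = - \frac{4}{a + 1}.$$

Integrating with respect to $a$ gives $I(a) = - \log{\left(\frac{625 \left(a + 1\right)^{4}}{20736} \right)} + C$.

At $a = \frac{7}{5}$ the integrand is identically $0$, so $I(\frac{7}{5}) = 0$. The closed form gives $0$, hence $C = 0$.

Setting $a = 6$:
$$I = - \log{\left(\frac{1500625}{20736} \right)}.$$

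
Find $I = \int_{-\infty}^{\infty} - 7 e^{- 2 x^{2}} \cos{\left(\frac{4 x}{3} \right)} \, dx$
$- \frac{7 \sqrt{2} \sqrt{\pi}}{2 e^{\frac{2}{9}}}$

Let $b$ denote the cosine frequency and define $I(b) = \int_{-\infty}^{\infty} - 7 e^{- 2 x^{2}} \cos{\left(b x \right)} \, dx$.

Differentiating under the integral sign,
$$I'(b) = \int_{-\infty}^{\infty} 7 x e^{- 2 x^{2}} \sin{\left(b x \right)} \, dx.$$

Integrate $\int_{-\infty}^{\infty} x \sin(b x)\, e^{- 2 x^{2}}\, dx$ by parts with $u = \sin(b x)$ and $dv = x\, e^{- 2 x^{2}}\, dx$, giving $v = - \frac{e^{- 2 x^{2}}}{4}$. The boundary term vanishes and
$$\int_{-\infty}^{\infty} x \sin(b x)\, e^{- 2 x^{2}}\, dx = \frac{b}{4} \int_{-\infty}^{\infty} \cos(b x)\, e^{- 2 x^{2}}\, dx,$$
so $I'(b) = - \frac{b}{4}\, I(b)$.

This is a separable first-order ODE; solving with the initial condition $I(0) = \int_{-\infty}^{\infty} - 7 e^{- 2 x^{2}}\,dx = - \frac{7 \sqrt{2} \sqrt{\pi}}{2}$ gives
$$I(b) = - \frac{7 \sqrt{2} \sqrt{\pi} e^{- \frac{b^{2}}{8}}}{2}.$$

Setting $b = \frac{4}{3}$:
$$I = - \frac{7 \sqrt{2} \sqrt{\pi}}{2 e^{\frac{2}{9}}}.$$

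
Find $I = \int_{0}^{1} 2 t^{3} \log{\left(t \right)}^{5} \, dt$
$- \frac{15}{256}$

Begin with the known integral
$$J(a) = \int_{0}^{1} 2 t^{a} \, dt = \frac{2}{a + 1}.$$

Differentiating under the integral sign brings down a factor of $\ln t$:
$$\frac{dJ}{da} = \int_{0}^{1} 2 t^{a} \log{\left(t \right)} \, dt = - \frac{2}{\left(a + 1\right)^{2}}.$$

Repeating $5$ times in total — each differentiation brings down another $\ln t$ — gives
$$\frac{d^{5}J}{da^{5}} = \int_{0}^{1} 2 t^{a} \log{\left(t \right)}^{5} \, dt = - \frac{240}{\left(a + 1\right)^{6}},$$
and the integrand here is exactly the target integrand, so $I = - \frac{240}{\left(a + 1\right)^{6}}$.

Setting $a = 3$:
$$I = - \frac{15}{256}.$$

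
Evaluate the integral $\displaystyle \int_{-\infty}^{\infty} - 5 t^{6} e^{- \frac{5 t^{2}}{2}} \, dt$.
$- \frac{3 \sqrt{10} \sqrt{\pi}}{25}$

Consider the simpler parametrised integral
$$J(a) = \int_{-\infty}^{\infty} - 5 e^{- a t^{2}} \, dt = - \frac{5 \sqrt{\pi}}{\sqrt{a}}.$$

Differentiating under the integral sign brings down a factor of $(-t^2)$:
$$\frac{dJ}{da} = \int_{-\infty}^{\infty} 5 t^{2} e^{- a t^{2}} \, dt = \frac{5 \sqrt{\pi}}{2 a^{\frac{3}{2}}}.$$

Repeating $3$ times in total — each differentiation brings down another $(-t^2)$ — gives
$$\frac{d^{3}J}{da^{3}} = \int_{-\infty}^{\infty} 5 t^{6} e^{- a t^{2}} \, dt = \frac{75 \sqrt{\pi}}{8 a^{\frac{7}{2}}},$$
and the integrand here is $(-1)^{3}$ times the target integrand, so $I = (-1)^{3}\,\frac{d^{3}J}{da^{3}} = - \frac{75 \sqrt{\pi}}{8 a^{\frac{7}{2}}}$.

Setting $a = \frac{5}{2}$:
$$I = - \frac{3 \sqrt{10} \sqrt{\pi}}{25}.$$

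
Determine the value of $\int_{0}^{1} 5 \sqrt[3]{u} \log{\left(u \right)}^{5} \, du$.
$- \frac{54675}{512}$

Consider the simpler parametrised integral
$$J(a) = \int_{0}^{1} 5 u^{a} \, du = \frac{5}{a + 1}.$$

Differentiating under the integral sign brings down a factor of $\ln u$:
$$\frac{dJ}{da} = \int_{0}^{1} 5 u^{a} \log{\left(u \right)} \, du = - \frac{5}{\left(a + 1\right)^{2}}.$$

Repeating $5$ times in total — each differentiation brings down another $\ln u$ — gives
$$\frac{d^{5}J}{da^{5}} = \int_{0}^{1} 5 u^{a} \log{\left(u \right)}^{5} \, du = - \frac{600}{\left(a + 1\right)^{6}},$$
and the integrand here is exactly the target integrand, so $I = - \frac{600}{\left(a + 1\right)^{6}}$.

Setting $a = \frac{1}{3}$:
$$I = - \frac{54675}{512}.$$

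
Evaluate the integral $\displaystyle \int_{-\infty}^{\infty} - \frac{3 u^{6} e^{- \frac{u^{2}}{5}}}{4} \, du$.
$- \frac{5625 \sqrt{5} \sqrt{\pi}}{32}$

Consider the simpler parametrised integral
$$J(a) = \int_{-\infty}^{\infty} - \frac{3 e^{- a u^{2}}}{4} \, du = - \frac{3 \sqrt{\pi}}{4 \sqrt{a}}.$$

Differentiating under the integral sign brings down a factor of $(-u^2)$:
$$\frac{dJ}{da} = \int_{-\infty}^{\infty} \frac{3 u^{2} e^{- a u^{2}}}{4} \, du = \frac{3 \sqrt{\pi}}{8 a^{\frac{3}{2}}}.$$

Repeating $3$ times in total — each differentiation brings down another $(-u^2)$ — gives
$$\frac{d^{3}J}{da^{3}} = \int_{-\infty}^{\infty} \frac{3 u^{6} e^{- a u^{2}}}{4} \, du = \frac{45 \sqrt{\pi}}{32 a^{\frac{7}{2}}},$$
and the integrand here is $(-1)^{3}$ times the target integrand, so $I = (-1)^{3}\,\frac{d^{3}J}{da^{3}} = - \frac{45 \sqrt{\pi}}{32 a^{\frac{7}{2}}}$.

Setting $a = \frac{1}{5}$:
$$I = - \frac{5625 \sqrt{5} \sqrt{\pi}}{32}.$$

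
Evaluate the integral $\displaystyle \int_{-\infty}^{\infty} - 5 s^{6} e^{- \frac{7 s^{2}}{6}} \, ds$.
$- \frac{2025 \sqrt{42} \sqrt{\pi}}{2401}$

Start from the elementary integral
$$J(a) = \int_{-\infty}^{\infty} - 5 e^{- a s^{2}} \, ds = - \frac{5 \sqrt{\pi}}{\sqrt{a}}.$$

Differentiating under the integral sign brings down a factor of $(-s^2)$:
$$\frac{dJ}{da} = \int_{-\infty}^{\infty} 5 s^{2} e^{- a s^{2}} \, ds = \frac{5 \sqrt{\pi}}{2 a^{\frac{3}{2}}}.$$

Repeating $3$ times in total — each differentiation brings down another $(-s^2)$ — gives
$$\frac{d^{3}J}{da^{3}} = \int_{-\infty}^{\infty} 5 s^{6} e^{- a s^{2}} \, ds = \frac{75 \sqrt{\pi}}{8 a^{\frac{7}{2}}},$$
and the integrand here is $(-1)^{3}$ times the target integrand, so $I = (-1)^{3}\,\frac{d^{3}J}{da^{3}} = - \frac{75 \sqrt{\pi}}{8 a^{\frac{7}{2}}}$.

Setting $a = \frac{7}{6}$:
$$I = - \frac{2025 \sqrt{42} \sqrt{\pi}}{2401}.$$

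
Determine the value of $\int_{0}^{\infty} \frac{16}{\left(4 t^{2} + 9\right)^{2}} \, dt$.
$\frac{2 \pi}{27}$

Recall the elementary integral
$$J(a) = \int_{0}^{\infty} \frac{1}{a^{2} + t^{2}} \, dt = \frac{\pi}{2 a}.$$

Differentiating under the integral sign with respect to $a$,
$$\frac{dJ}{da} = \int_{0}^{\infty} - \frac{2 a}{\left(a^{2} + t^{2}\right)^{2}} \, dt = - \frac{\pi}{2 a^{2}},$$
so $\int_{0}^{\infty} \frac{1}{\left(a^{2} + t^{2}\right)^{2}} \, dt = \frac{\pi}{4 a^{3}}$.

Setting $a = \frac{3}{2}$:
$$I = \frac{2 \pi}{27}.$$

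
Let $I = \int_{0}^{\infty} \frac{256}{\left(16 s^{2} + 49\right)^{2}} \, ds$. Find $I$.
$\frac{16 \pi}{343}$

Start from the standard arctangent integral
$$J(a) = \int_{0}^{\infty} \frac{1}{a^{2} + s^{2}} \, ds = \frac{\pi}{2 a}.$$

Differentiating under the integral sign with respect to $a$,
$$\frac{dJ}{da} = \int_{0}^{\infty} - \frac{2 a}{\left(a^{2} + s^{2}\right)^{2}} \, ds = - \frac{\pi}{2 a^{2}},$$
so $\int_{0}^{\infty} \frac{1}{\left(a^{2} + s^{2}\right)^{2}} \, ds = \frac{\pi}{4 a^{3}}$.

Setting $a = \frac{7}{4}$:
$$I = \frac{16 \pi}{343}.$$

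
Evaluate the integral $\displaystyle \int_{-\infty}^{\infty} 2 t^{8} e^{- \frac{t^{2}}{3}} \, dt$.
$\frac{8505 \sqrt{3} \sqrt{\pi}}{8}$

Start from the elementary integral
$$J(a) = \int_{-\infty}^{\infty} 2 e^{- a t^{2}} \, dt = \frac{2 \sqrt{\pi}}{\sqrt{a}}.$$

Differentiating under the integral sign brings down a factor of $(-t^2)$:
$$\frac{dJ}{da} = \int_{-\infty}^{\infty} - 2 t^{2} e^{- a t^{2}} \, dt = - \frac{\sqrt{\pi}}{a^{\frac{3}{2}}}.$$

Repeating $4$ times in total — each differentiation brings down another $(-t^2)$ — gives
$$\frac{d^{4}J}{da^{4}} = \int_{-\infty}^{\infty} 2 t^{8} e^{- a t^{2}} \, dt = \frac{105 \sqrt{\pi}}{8 a^{\frac{9}{2}}},$$
and the integrand here is exactly the target integrand, so $I = \frac{105 \sqrt{\pi}}{8 a^{\frac{9}{2}}}$.

Setting $a = \frac{1}{3}$:
$$I = \frac{8505 \sqrt{3} \sqrt{\pi}}{8}.$$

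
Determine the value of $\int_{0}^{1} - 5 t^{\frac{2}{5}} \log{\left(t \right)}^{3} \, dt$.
$\frac{18750}{2401}$

Start from the elementary integral
$$J(a) = \int_{0}^{1} - 5 t^{a} \, dt = - \frac{5}{a + 1}.$$

Differentiating under the integral sign brings down a factor of $\ln t$:
$$\frac{dJ}{da} = \int_{0}^{1} - 5 t^{a} \log{\left(t \right)} \, dt = \frac{5}{\left(a + 1\right)^{2}}.$$

Repeating $3$ times in total — each differentiation brings down another $\ln t$ — gives
$$\frac{d^{3}J}{da^{3}} = \int_{0}^{1} - 5 t^{a} \log{\left(t \right)}^{3} \, dt = \frac{30}{\left(a + 1\right)^{4}},$$
and the integrand here is exactly the target integrand, so $I = \frac{30}{\left(a + 1\right)^{4}}$.

Setting $a = \frac{2}{5}$:
$$I = \frac{18750}{2401}.$$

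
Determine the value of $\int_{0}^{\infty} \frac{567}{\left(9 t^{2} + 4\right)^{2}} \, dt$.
$\frac{189 \pi}{32}$

Recall the elementary integral
$$J(a) = \int_{0}^{\infty} \frac{7}{a^{2} + t^{2}} \, dt = \frac{7 \pi}{2 a}.$$

Differentiating under the integral sign with respect to $a$,
$$\frac{dJ}{da} = \int_{0}^{\infty} - \frac{14 a}{\left(a^{2} + t^{2}\right)^{2}} \, dt = - \frac{7 \pi}{2 a^{2}},$$
so $\int_{0}^{\infty} \frac{7}{\left(a^{2} + t^{2}\right)^{2}} \, dt = \frac{7 \pi}{4 a^{3}}$.

Setting $a = \frac{2}{3}$:
$$I = \frac{189 \pi}{32}.$$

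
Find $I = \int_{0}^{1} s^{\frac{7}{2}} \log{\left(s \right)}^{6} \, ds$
$\frac{10240}{531441}$

Start from the elementary integral
$$J(a) = \int_{0}^{1} s^{a} \, ds = \frac{1}{a + 1}.$$

Differentiating under the integral sign brings down a factor of $\ln s$:
$$\frac{dJ}{da} = \int_{0}^{1} s^{a} \log{\left(s \right)} \, ds = - \frac{1}{\left(a + 1\right)^{2}}.$$

Repeating $6$ times in total — each differentiation brings down another $\ln s$ — gives
$$\frac{d^{6}J}{da^{6}} = \int_{0}^{1} s^{a} \log{\left(s \right)}^{6} \, ds = \frac{720}{\left(a + 1\right)^{7}},$$
and the integrand here is exactly the target integrand, so $I = \frac{720}{\left(a + 1\right)^{7}}$.

Setting $a = \frac{7}{2}$:
$$I = \frac{10240}{531441}.$$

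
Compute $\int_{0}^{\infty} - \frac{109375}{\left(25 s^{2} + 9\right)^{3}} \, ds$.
$- \frac{21875 \pi}{1296}$

Begin with the known result
$$J(a) = \int_{0}^{\infty} - \frac{7}{a^{2} + s^{2}} \, ds = - \frac{7 \pi}{2 a}.$$

Differentiating under the integral sign with respect to $a$,
$$\frac{dJ}{da} = \int_{0}^{\infty} \frac{14 a}{\left(a^{2} + s^{2}\right)^{2}} \, ds = \frac{7 \pi}{2 a^{2}},$$
so $\int_{0}^{\infty} - \frac{7}{\left(a^{2} + s^{2}\right)^{2}} \, ds = - \frac{7 \pi}{4 a^{3}}$.

Repeating — each differentiation of $1/(s^2+a^2)^j$ produces $-2ja/(s^2+a^2)^{j+1}$ — and dividing through by $-2ja$ at each step yields, after $2$ differentiations in total,
$$\int_{0}^{\infty} - \frac{7}{\left(a^{2} + s^{2}\right)^{3}} \, ds = - \frac{21 \pi}{16 a^{5}}.$$

Setting $a = \frac{3}{5}$:
$$I = - \frac{21875 \pi}{1296}.$$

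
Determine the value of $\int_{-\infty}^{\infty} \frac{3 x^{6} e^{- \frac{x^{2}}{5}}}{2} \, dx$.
$\frac{5625 \sqrt{5} \sqrt{\pi}}{16}$

Start from the elementary integral
$$J(a) = \int_{-\infty}^{\infty} \frac{3 e^{- a x^{2}}}{2} \, dx = \frac{3 \sqrt{\pi}}{2 \sqrt{a}}.$$

Differentiating under the integral sign brings down a factor of $(-x^2)$:
$$\frac{dJ}{da} = \int_{-\infty}^{\infty} - \frac{3 x^{2} e^{- a x^{2}}}{2} \, dx = - \frac{3 \sqrt{\pi}}{4 a^{\frac{3}{2}}}.$$

Repeating $3$ times in total — each differentiation brings down another $(-x^2)$ — gives
$$\frac{d^{3}J}{da^{3}} = \int_{-\infty}^{\infty} - \frac{3 x^{6} e^{- a x^{2}}}{2} \, dx = - \frac{45 \sqrt{\pi}}{16 a^{\frac{7}{2}}},$$
and the integrand here is $(-1)^{3}$ times the target integrand, so $I = (-1)^{3}\,\frac{d^{3}J}{da^{3}} = \frac{45 \sqrt{\pi}}{16 a^{\frac{7}{2}}}$.

Setting $a = \frac{1}{5}$:
$$I = \frac{5625 \sqrt{5} \sqrt{\pi}}{16}.$$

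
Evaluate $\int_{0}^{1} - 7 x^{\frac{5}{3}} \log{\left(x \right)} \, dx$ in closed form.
$\frac{63}{64}$

Consider the simpler parametrised integral
$$J(a) = \int_{0}^{1} - 7 x^{a} \, dx = - \frac{7}{a + 1}.$$

Differentiating under the integral sign brings down a factor of $\ln x$:
$$\frac{dJ}{da} = \int_{0}^{1} - 7 x^{a} \log{\left(x \right)} \, dx = \frac{7}{\left(a + 1\right)^{2}}.$$

The integral on the left is $I$, so $I = \frac{7}{\left(a + 1\right)^{2}}$.

Setting $a = \frac{5}{3}$:
$$I = \frac{63}{64}.$$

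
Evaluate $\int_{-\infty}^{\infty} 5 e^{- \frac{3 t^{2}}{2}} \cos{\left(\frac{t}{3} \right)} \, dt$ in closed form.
$\frac{5 \sqrt{6} \sqrt{\pi}}{3 e^{\frac{1}{54}}}$

Treat the cosine frequency as a parameter and define $I(b) = \int_{-\infty}^{\infty} 5 e^{- \frac{3 t^{2}}{2}} \cos{\left(b t \right)} \, dt$.

Differentiating under the integral sign,
$$I'(b) = \int_{-\infty}^{\infty} - 5 t e^{- \frac{3 t^{2}}{2}} \sin{\left(b t \right)} \, dt.$$

Integrate $\int_{-\infty}^{\infty} t \sin(b t)\, e^{- \frac{3 t^{2}}{2}}\, dt$ by parts with $u = \sin(b t)$ and $dv = t\, e^{- \frac{3 t^{2}}{2}}\, dt$, giving $v = - \frac{e^{- \frac{3 t^{2}}{2}}}{3}$. The boundary term vanishes and
$$\int_{-\infty}^{\infty} t \sin(b t)\, e^{- \frac{3 t^{2}}{2}}\, dt = \frac{b}{3} \int_{-\infty}^{\infty} \cos(b t)\, e^{- \frac{3 t^{2}}{2}}\, dt,$$
so $I'(b) = - \frac{b}{3}\, I(b)$.

This is a separable first-order ODE; solving with the initial condition $I(0) = \int_{-\infty}^{\infty} 5 e^{- \frac{3 t^{2}}{2}}\,dt = \frac{5 \sqrt{6} \sqrt{\pi}}{3}$ gives
$$I(b) = \frac{5 \sqrt{6} \sqrt{\pi} e^{- \frac{b^{2}}{6}}}{3}.$$

Setting $b = \frac{1}{3}$:
$$I = \frac{5 \sqrt{6} \sqrt{\pi}}{3 e^{\frac{1}{54}}}.$$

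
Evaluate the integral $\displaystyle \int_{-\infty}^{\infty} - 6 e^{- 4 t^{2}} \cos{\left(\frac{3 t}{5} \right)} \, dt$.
$- \frac{3 \sqrt{\pi}}{e^{\frac{9}{400}}}$

Define $I(b) = \int_{-\infty}^{\infty} - 6 e^{- 4 t^{2}} \cos{\left(b t \right)} \, dt$.

Differentiating under the integral sign,
$$I'(b) = \int_{-\infty}^{\infty} 6 t e^{- 4 t^{2}} \sin{\left(b t \right)} \, dt.$$

Integrate $\int_{-\infty}^{\infty} t \sin(b t)\, e^{- 4 t^{2}}\, dt$ by parts with $u = \sin(b t)$ and $dv = t\, e^{- 4 t^{2}}\, dt$, giving $v = - \frac{e^{- 4 t^{2}}}{8}$. The boundary term vanishes and
$$\int_{-\infty}^{\infty} t \sin(b t)\, e^{- 4 t^{2}}\, dt = \frac{b}{8} \int_{-\infty}^{\infty} \cos(b t)\, e^{- 4 t^{2}}\, dt,$$
so $I'(b) = - \frac{b}{8}\, I(b)$.

This is a separable first-order ODE; solving with the initial condition $I(0) = \int_{-\infty}^{\infty} - 6 e^{- 4 t^{2}}\,dt = - 3 \sqrt{\pi}$ gives
$$I(b) = - 3 \sqrt{\pi} e^{- \frac{b^{2}}{16}}.$$

Setting $b = \frac{3}{5}$:
$$I = - \frac{3 \sqrt{\pi}}{e^{\frac{9}{400}}}.$$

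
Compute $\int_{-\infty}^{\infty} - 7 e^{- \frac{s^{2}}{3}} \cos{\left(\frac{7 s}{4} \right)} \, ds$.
$- \frac{7 \sqrt{3} \sqrt{\pi}}{e^{\frac{147}{64}}}$

Let $b$ denote the cosine frequency and define $I(b) = \int_{-\infty}^{\infty} - 7 e^{- \frac{s^{2}}{3}} \cos{\left(b s \right)} \, ds$.

Differentiating under the integral sign,
$$I'(b) = \int_{-\infty}^{\infty} 7 s e^{- \frac{s^{2}}{3}} \sin{\left(b s \right)} \, ds.$$

Integrate $\int_{-\infty}^{\infty} s \sin(b s)\, e^{- \frac{s^{2}}{3}}\, ds$ by parts with $u = \sin(b s)$ and $dv = s\, e^{- \frac{s^{2}}{3}}\, ds$, giving $v = - \frac{3 e^{- \frac{s^{2}}{3}}}{2}$. The boundary term vanishes and
$$\int_{-\infty}^{\infty} s \sin(b s)\, e^{- \frac{s^{2}}{3}}\, ds = \frac{3 b}{2} \int_{-\infty}^{\infty} \cos(b s)\, e^{- \frac{s^{2}}{3}}\, ds,$$
so $I'(b) = - \frac{3 b}{2}\, I(b)$.

This is a separable first-order ODE; solving with the initial condition $I(0) = \int_{-\infty}^{\infty} - 7 e^{- \frac{s^{2}}{3}}\,ds = - 7 \sqrt{3} \sqrt{\pi}$ gives
$$I(b) = - 7 \sqrt{3} \sqrt{\pi} e^{- \frac{3 b^{2}}{4}}.$$

Setting $b = \frac{7}{4}$:
$$I = - \frac{7 \sqrt{3} \sqrt{\pi}}{e^{\frac{147}{64}}}.$$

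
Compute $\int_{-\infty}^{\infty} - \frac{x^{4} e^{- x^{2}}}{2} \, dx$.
$- \frac{3 \sqrt{\pi}}{8}$

Start from the elementary integral
$$J(a) = \int_{-\infty}^{\infty} - \frac{e^{- a x^{2}}}{2} \, dx = - \frac{\sqrt{\pi}}{2 \sqrt{a}}.$$

Differentiating under the integral sign brings down a factor of $(-x^2)$:
$$\frac{dJ}{da} = \int_{-\infty}^{\infty} \frac{x^{2} e^{- a x^{2}}}{2} \, dx = \frac{\sqrt{\pi}}{4 a^{\frac{3}{2}}}.$$

Repeating twice in total — each differentiation brings down another $(-x^2)$ — gives
$$\frac{d^{2}J}{da^{2}} = \int_{-\infty}^{\infty} - \frac{x^{4} e^{- a x^{2}}}{2} \, dx = - \frac{3 \sqrt{\pi}}{8 a^{\frac{5}{2}}},$$
and the integrand here is exactly the target integrand, so $I = - \frac{3 \sqrt{\pi}}{8 a^{\frac{5}{2}}}$.

Setting $a = 1$:
$$I = - \frac{3 \sqrt{\pi}}{8}.$$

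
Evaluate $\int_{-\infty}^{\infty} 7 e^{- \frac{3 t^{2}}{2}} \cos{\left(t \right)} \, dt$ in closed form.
$\frac{7 \sqrt{6} \sqrt{\pi}}{3 e^{\frac{1}{6}}}$

Define $I(b) = \int_{-\infty}^{\infty} 7 e^{- \frac{3 t^{2}}{2}} \cos{\left(b t \right)} \, dt$.

Differentiating under the integral sign,
$$I'(b) = \int_{-\infty}^{\infty} - 7 t e^{- \frac{3 t^{2}}{2}} \sin{\left(b t \right)} \, dt.$$

Integrate $\int_{-\infty}^{\infty} t \sin(b t)\, e^{- \frac{3 t^{2}}{2}}\, dt$ by parts with $u = \sin(b t)$ and $dv = t\, e^{- \frac{3 t^{2}}{2}}\, dt$, giving $v = - \frac{e^{- \frac{3 t^{2}}{2}}}{3}$. The boundary term vanishes and
$$\int_{-\infty}^{\infty} t \sin(b t)\, e^{- \frac{3 t^{2}}{2}}\, dt = \frac{b}{3} \int_{-\infty}^{\infty} \cos(b t)\, e^{- \frac{3 t^{2}}{2}}\, dt,$$
so $I'(b) = - \frac{b}{3}\, I(b)$.

This is a separable first-order ODE; solving with the initial condition $I(0) = \int_{-\infty}^{\infty} 7 e^{- \frac{3 t^{2}}{2}}\,dt = \frac{7 \sqrt{6} \sqrt{\pi}}{3}$ gives
$$I(b) = \frac{7 \sqrt{6} \sqrt{\pi} e^{- \frac{b^{2}}{6}}}{3}.$$

Setting $b = 1$:
$$I = \frac{7 \sqrt{6} \sqrt{\pi}}{3 e^{\frac{1}{6}}}.$$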